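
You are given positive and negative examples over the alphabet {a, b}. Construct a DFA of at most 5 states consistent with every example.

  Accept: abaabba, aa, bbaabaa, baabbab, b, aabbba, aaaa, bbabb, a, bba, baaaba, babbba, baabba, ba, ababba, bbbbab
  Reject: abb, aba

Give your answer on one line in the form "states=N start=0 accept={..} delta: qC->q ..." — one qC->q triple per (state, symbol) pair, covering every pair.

states=5 start=0 accept={0,1,2} delta: 0a->1 0b->2 1a->0 1b->3 2a->0 2b->2 3a->4 3b->4 4a->0 4b->0

State merging on the prefix tree: take the shortest (then alphabetical) example prefix whose next move is undefined and point that move at state 0, else 1, else 2, ...; a target is out if some Accept/Reject pair would then sit in one state with the same input left (inseparable). If every existing state is out, open a new one.
a: 0a undefined. 0a->0: no, ba/aba meet in 0 with "ba" left. Open state 1: 0a->1.
b: 0b undefined. 0b->0: no, bbabb/abb meet in 1 with "bb" left. 0b->1: no, bba/aba meet in 1 with "ba" left. Open state 2: 0b->2.
aa: 1a undefined. 1a->0: ok.
ab: 1b undefined. 1b->0: no, b/abb meet in 2. 1b->1: no, abaabba/aba meet in 0. 1b->2: no, ba/aba meet in 2 with "a" left. Open state 3: 1b->3.
ba: 2a undefined. 2a->0: ok.
bb: 2b undefined. 2b->0: no, bbabb/abb meet in 3 with "b" left. 2b->1: no, aabbba/aba meet in 3 with "a" left. 2b->2: ok.
aba: 3a undefined. 3a->0: no, aa/aba meet in 0. 3a->1: no, a/aba meet in 1. 3a->2: no, b/aba meet in 2. 3a->3: no, bbaabaa/aba meet in 3. Open state 4: 3a->4.
abb: 3b undefined. 3b->0: no, aa/abb meet in 0. 3b->1: no, a/abb meet in 1. 3b->2: no, baabbab/abb meet in 2. 3b->3: no, baabba/aba meet in 4. 3b->4: ok.
abaa: 4a undefined. 4a->0: ok.
abab: 4b undefined. 4b->0: ok.
All examples now run through 5 states with every (state, symbol) defined. Accept strings end in {0,1,2}, Reject strings end in {4}; accept={0,1,2}.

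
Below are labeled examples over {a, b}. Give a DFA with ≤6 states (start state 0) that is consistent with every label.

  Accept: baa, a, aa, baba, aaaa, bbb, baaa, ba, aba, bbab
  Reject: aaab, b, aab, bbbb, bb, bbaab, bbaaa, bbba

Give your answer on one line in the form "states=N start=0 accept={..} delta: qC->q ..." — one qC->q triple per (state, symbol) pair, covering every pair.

Grow the machine one transition at a time. Run the examples from 0; the earliest place one falls off (shortest prefix, ties alphabetical) gets sent to the lowest-numbered state that keeps every Accept/Reject pair distinguishable — a pair clashes when both reach the same state with identical unread suffix — and to a fresh state only if none does.
a: 0a undefined. 0a->0: ok.
b: 0b undefined. 0b->0: no, baa/aaab meet in 0. Open state 1: 0b->1.
ba: 1a undefined. 1a->0: ok.
bb: 1b undefined. 1b->0: no, baa/bbbb meet in 0. 1b->1: no, baa/bbaaa meet in 0. Open state 2: 1b->2.
bba: 2a undefined. 2a->0: no, baa/bbaaa meet in 0. 2a->1: no, baa/bbaaa meet in 0. 2a->2: no, bbb/bbaab meet in 2 with "b" left. Open state 3: 2a->3.
bbb: 2b undefined. 2b->0: no, baa/bbba meet in 0. 2b->1: no, baa/bbba meet in 0. 2b->2: no, bbb/bbbb meet in 2. 2b->3: no, bbab/bbbb meet in 3 with "b" left. Open state 4: 2b->4.
bbaa: 3a undefined. 3a->0: no, baa/bbaaa meet in 0. 3a->1: no, baa/bbaaa meet in 0. 3a->2: no, bbb/bbaab meet in 4. 3a->3: no, bbab/bbaab meet in 3 with "b" left. 3a->4: ok.
bbab: 3b undefined. 3b->0: ok.
bbba: 4a undefined. 4a->0: no, baa/bbaaa meet in 0. 4a->1: ok.
bbbb: 4b undefined. 4b->0: no, baa/bbbb meet in 0. 4b->1: ok.
All examples now run through 5 states with every (state, symbol) defined. Accept strings end in {0,4}, Reject strings end in {1,2}; accept={0,4}.

states=5 start=0 accept={0,4} delta: 0a->0 0b->1 1a->0 1b->2 2a->3 2b->4 3a->4 3b->0 4a->1 4b->1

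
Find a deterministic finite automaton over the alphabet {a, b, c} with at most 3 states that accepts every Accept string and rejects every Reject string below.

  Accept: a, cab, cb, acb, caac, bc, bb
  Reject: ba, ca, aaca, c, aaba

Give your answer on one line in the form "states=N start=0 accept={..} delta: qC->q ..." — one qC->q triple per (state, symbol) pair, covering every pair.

states=2 start=0 accept={0} delta: 0a->0 0b->1 0c->1 1a->1 1b->0 1c->0

State merging on the prefix tree: take the shortest (then alphabetical) example prefix whose next move is undefined and point that move at state 0, else 1, else 2, ...; a target is out if some Accept/Reject pair would then sit in one state with the same input left (inseparable). If every existing state is out, open a new one.
a: 0a undefined. 0a->0: ok.
b: 0b undefined. 0b->0: no, a/ba meet in 0. Open state 1: 0b->1.
c: 0c undefined. 0c->0: no, a/ca meet in 0. 0c->1: ok.
ba: 1a undefined. 1a->0: no, a/ba meet in 0. 1a->1: ok.
bb: 1b undefined. 1b->0: ok.
bc: 1c undefined. 1c->0: ok.
All examples now run through 2 states with every (state, symbol) defined. Accept strings end in {0}, Reject strings end in {1}; accept={0}.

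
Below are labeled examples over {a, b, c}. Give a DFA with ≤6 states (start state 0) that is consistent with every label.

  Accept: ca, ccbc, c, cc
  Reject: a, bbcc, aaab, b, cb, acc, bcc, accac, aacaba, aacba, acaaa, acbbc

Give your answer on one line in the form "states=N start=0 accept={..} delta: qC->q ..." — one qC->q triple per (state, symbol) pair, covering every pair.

states=4 start=0 accept={2} delta: 0a->1 0b->1 0c->2 1a->0 1b->1 1c->3 2a->2 2b->0 2c->2 3a->0 3b->0 3c->0

Fold the examples into a partial DFA from state 0: repeatedly fix the first undefined (state, symbol) met by the shortest-then-alphabetical prefix, trying targets in increasing order and rejecting any under which an Accept and a Reject string meet in one state with the same remainder; add a state when all current targets are rejected. Accepting states are where Accept strings end.
a: 0a undefined. 0a->0: no, cc/acc meet in 0 with "cc" left. Open state 1: 0a->1.
b: 0b undefined. 0b->0: no, cc/bbcc meet in 0 with "cc" left. 0b->1: ok.
c: 0c undefined. 0c->0: no, ca/a meet in 1. 0c->1: no, c/a meet in 1. Open state 2: 0c->2.
aa: 1a undefined. 1a->0: ok.
ac: 1c undefined. 1c->0: no, c/acc meet in 2. 1c->1: no, c/accac meet in 2. 1c->2: no, cc/acc meet in 2 with "c" left. Open state 3: 1c->3.
bb: 1b undefined. 1b->0: no, cc/bbcc meet in 2 with "c" left. 1b->1: ok.
ca: 2a undefined. 2a->0: no, ca/aacaba meet in 0. 2a->1: no, ca/a meet in 1. 2a->2: ok.
cb: 2b undefined. 2b->0: ok.
cc: 2c undefined. 2c->0: no, cc/cb meet in 0. 2c->1: no, cc/a meet in 1. 2c->2: ok.
aca: 3a undefined. 3a->0: ok.
acb: 3b undefined. 3b->0: ok.
acc: 3c undefined. 3c->0: ok.
All examples now run through 4 states with every (state, symbol) defined. Accept strings end in {2}, Reject strings end in {0,1,3}; accept={2}.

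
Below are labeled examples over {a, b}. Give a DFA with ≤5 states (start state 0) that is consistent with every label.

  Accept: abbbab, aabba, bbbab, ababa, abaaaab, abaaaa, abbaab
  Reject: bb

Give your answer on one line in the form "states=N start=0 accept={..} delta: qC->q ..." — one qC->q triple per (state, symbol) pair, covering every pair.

Fold the examples into a partial DFA from state 0: repeatedly fix the first undefined (state, symbol) met by the shortest-then-alphabetical prefix, trying targets in increasing order and rejecting any under which an Accept and a Reject string meet in one state with the same remainder; add a state when all current targets are rejected. Accepting states are where Accept strings end.
a: 0a undefined. 0a->0: ok.
b: 0b undefined. 0b->0: no, abbbab/bb meet in 0. Open state 1: 0b->1.
bb: 1b undefined. 1b->0: no, aabba/bb meet in 0. 1b->1: ok.
aba: 1a undefined. 1a->0: no, abbbab/bb meet in 1. 1a->1: no, abbbab/bb meet in 1. Open state 2: 1a->2.
abaa: 2a undefined. 2a->0: no, abaaaab/bb meet in 1. 2a->1: no, abaaaab/bb meet in 1. 2a->2: ok.
abab: 2b undefined. 2b->0: ok.
All examples now run through 3 states with every (state, symbol) defined. Accept strings end in {0,2}, Reject strings end in {1}; accept={0,2}.

states=3 start=0 accept={0,2} delta: 0a->0 0b->1 1a->2 1b->1 2a->2 2b->0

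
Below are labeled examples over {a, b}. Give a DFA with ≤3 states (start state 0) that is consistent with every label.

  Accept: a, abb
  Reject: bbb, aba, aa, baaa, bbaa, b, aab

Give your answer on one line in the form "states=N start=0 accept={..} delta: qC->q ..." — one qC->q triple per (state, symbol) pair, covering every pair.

Fold the examples into a partial DFA from state 0: repeatedly fix the first undefined (state, symbol) met by the shortest-then-alphabetical prefix, trying targets in increasing order and rejecting any under which an Accept and a Reject string meet in one state with the same remainder; add a state when all current targets are rejected. Accepting states are where Accept strings end.
a: 0a undefined. 0a->0: no, a/aa meet in 0. Open state 1: 0a->1.
b: 0b undefined. 0b->0: ok.
aa: 1a undefined. 1a->0: no, a/baaa meet in 1. 1a->1: no, a/aa meet in 1. Open state 2: 1a->2.
ab: 1b undefined. 1b->0: no, a/aba meet in 1. 1b->1: ok.
aab: 2b undefined. 2b->0: ok.
baaa: 2a undefined. 2a->0: ok.
All examples now run through 3 states with every (state, symbol) defined. Accept strings end in {1}, Reject strings end in {0,2}; accept={1}.

states=3 start=0 accept={1} delta: 0a->1 0b->0 1a->2 1b->1 2a->0 2b->0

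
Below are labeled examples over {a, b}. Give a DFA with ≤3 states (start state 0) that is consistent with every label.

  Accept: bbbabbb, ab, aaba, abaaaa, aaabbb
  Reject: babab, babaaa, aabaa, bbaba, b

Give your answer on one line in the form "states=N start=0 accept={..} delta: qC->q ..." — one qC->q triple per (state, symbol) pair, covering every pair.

Grow the machine one transition at a time. Run the examples from 0; the earliest place one falls off (shortest prefix, ties alphabetical) gets sent to the lowest-numbered state that keeps every Accept/Reject pair distinguishable — a pair clashes when both reach the same state with identical unread suffix — and to a fresh state only if none does.
a: 0a undefined. 0a->0: no, ab/b meet in 0 with "b" left. Open state 1: 0a->1.
b: 0b undefined. 0b->0: ok.
aa: 1a undefined. 1a->0: ok.
ab: 1b undefined. 1b->0: no, bbbabbb/babab meet in 0. 1b->1: ok.
All examples now run through 2 states with every (state, symbol) defined. Accept strings end in {1}, Reject strings end in {0}; accept={1}.

states=2 start=0 accept={1} delta: 0a->1 0b->0 1a->0 1b->1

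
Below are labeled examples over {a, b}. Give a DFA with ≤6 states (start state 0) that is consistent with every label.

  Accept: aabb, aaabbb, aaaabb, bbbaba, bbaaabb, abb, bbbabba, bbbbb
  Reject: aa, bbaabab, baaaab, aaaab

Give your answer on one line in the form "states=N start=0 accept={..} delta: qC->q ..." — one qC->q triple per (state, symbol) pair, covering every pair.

states=4 start=0 accept={2,3} delta: 0a->0 0b->1 1a->0 1b->2 2a->0 2b->3 3a->2 3b->3

State merging on the prefix tree: take the shortest (then alphabetical) example prefix whose next move is undefined and point that move at state 0, else 1, else 2, ...; a target is out if some Accept/Reject pair would then sit in one state with the same input left (inseparable). If every existing state is out, open a new one.
a: 0a undefined. 0a->0: ok.
b: 0b undefined. 0b->0: no, aabb/aa meet in 0. Open state 1: 0b->1.
ba: 1a undefined. 1a->0: ok.
bb: 1b undefined. 1b->0: no, aabb/aa meet in 0. 1b->1: no, aabb/bbaabab meet in 1. Open state 2: 1b->2.
bba: 2a undefined. 2a->0: ok.
bbb: 2b undefined. 2b->0: no, aaabbb/aa meet in 0. 2b->1: no, aaabbb/bbaabab meet in 1. 2b->2: no, bbbaba/aa meet in 0. Open state 3: 2b->3.
bbba: 3a undefined. 3a->0: no, bbbaba/aa meet in 0. 3a->1: no, bbbaba/aa meet in 0. 3a->2: ok.
bbbb: 3b undefined. 3b->0: no, bbbabba/aa meet in 0. 3b->1: no, bbbabba/aa meet in 0. 3b->2: no, bbbabba/aa meet in 0. 3b->3: ok.
All examples now run through 4 states with every (state, symbol) defined. Accept strings end in {2,3}, Reject strings end in {0,1}; accept={2,3}.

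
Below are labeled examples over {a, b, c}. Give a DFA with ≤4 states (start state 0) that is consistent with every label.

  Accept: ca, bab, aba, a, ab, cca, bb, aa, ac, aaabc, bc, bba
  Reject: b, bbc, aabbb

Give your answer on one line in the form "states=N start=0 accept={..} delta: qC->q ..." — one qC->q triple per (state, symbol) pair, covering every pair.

states=4 start=0 accept={0,1,3} delta: 0a->1 0b->2 0c->0 1a->0 1b->0 1c->0 2a->1 2b->3 2c->0 3a->0 3b->2 3c->2

State merging on the prefix tree: take the shortest (then alphabetical) example prefix whose next move is undefined and point that move at state 0, else 1, else 2, ...; a target is out if some Accept/Reject pair would then sit in one state with the same input left (inseparable). If every existing state is out, open a new one.
a: 0a undefined. 0a->0: no, ab/b meet in 0 with "b" left. Open state 1: 0a->1.
b: 0b undefined. 0b->0: no, bb/b meet in 0. 0b->1: no, a/b meet in 1. Open state 2: 0b->2.
c: 0c undefined. 0c->0: ok.
aa: 1a undefined. 1a->0: ok.
ab: 1b undefined. 1b->0: ok.
ac: 1c undefined. 1c->0: ok.
ba: 2a undefined. 2a->0: no, bab/b meet in 2. 2a->1: ok.
bb: 2b undefined. 2b->0: no, bab/bbc meet in 0. 2b->1: no, bab/bbc meet in 0. 2b->2: no, bb/b meet in 2. Open state 3: 2b->3.
bc: 2c undefined. 2c->0: ok.
bba: 3a undefined. 3a->0: ok.
bbc: 3c undefined. 3c->0: no, bab/bbc meet in 0. 3c->1: no, ca/bbc meet in 1. 3c->2: ok.
aabbb: 3b undefined. 3b->0: no, bab/aabbb meet in 0. 3b->1: no, ca/aabbb meet in 1. 3b->2: ok.
All examples now run through 4 states with every (state, symbol) defined. Accept strings end in {0,1,3}, Reject strings end in {2}; accept={0,1,3}.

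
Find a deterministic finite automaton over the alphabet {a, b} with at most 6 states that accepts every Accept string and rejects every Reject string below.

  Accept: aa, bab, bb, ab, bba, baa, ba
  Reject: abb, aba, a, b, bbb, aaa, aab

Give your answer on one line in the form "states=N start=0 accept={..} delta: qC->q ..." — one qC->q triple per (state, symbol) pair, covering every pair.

states=5 start=0 accept={0,3,4} delta: 0a->1 0b->2 1a->0 1b->0 2a->3 2b->4 3a->0 3b->0 4a->0 4b->1

State merging on the prefix tree: take the shortest (then alphabetical) example prefix whose next move is undefined and point that move at state 0, else 1, else 2, ...; a target is out if some Accept/Reject pair would then sit in one state with the same input left (inseparable). If every existing state is out, open a new one.
a: 0a undefined. 0a->0: no, aa/a meet in 0. Open state 1: 0a->1.
b: 0b undefined. 0b->0: no, bb/b meet in 0. 0b->1: no, bab/aab meet in 1 with "ab" left. Open state 2: 0b->2.
aa: 1a undefined. 1a->0: ok.
ab: 1b undefined. 1b->0: ok.
ba: 2a undefined. 2a->0: no, bab/abb meet in 2. 2a->1: no, ba/aba meet in 1. 2a->2: no, baa/abb meet in 2. Open state 3: 2a->3.
bb: 2b undefined. 2b->0: no, bba/aba meet in 1. 2b->1: no, aa/bbb meet in 0. 2b->2: no, bb/abb meet in 2. 2b->3: no, bab/bbb meet in 3 with "b" left. Open state 4: 2b->4.
baa: 3a undefined. 3a->0: ok.
bab: 3b undefined. 3b->0: ok.
bba: 4a undefined. 4a->0: ok.
bbb: 4b undefined. 4b->0: no, aa/bbb meet in 0. 4b->1: ok.
All examples now run through 5 states with every (state, symbol) defined. Accept strings end in {0,3,4}, Reject strings end in {1,2}; accept={0,3,4}.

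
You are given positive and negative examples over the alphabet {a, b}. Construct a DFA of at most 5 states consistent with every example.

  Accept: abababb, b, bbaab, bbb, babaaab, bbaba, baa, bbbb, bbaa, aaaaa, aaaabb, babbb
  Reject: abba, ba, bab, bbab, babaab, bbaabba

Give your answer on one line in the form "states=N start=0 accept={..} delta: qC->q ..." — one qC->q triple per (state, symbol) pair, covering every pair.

Fold the examples into a partial DFA from state 0: repeatedly fix the first undefined (state, symbol) met by the shortest-then-alphabetical prefix, trying targets in increasing order and rejecting any under which an Accept and a Reject string meet in one state with the same remainder; add a state when all current targets are rejected. Accepting states are where Accept strings end.
a: 0a undefined. 0a->0: ok.
b: 0b undefined. 0b->0: no, abababb/abba meet in 0. Open state 1: 0b->1.
ba: 1a undefined. 1a->0: no, b/bab meet in 1. 1a->1: no, b/ba meet in 1. Open state 2: 1a->2.
bb: 1b undefined. 1b->0: no, b/bbab meet in 1. 1b->1: ok.
baa: 2a undefined. 2a->0: ok.
bab: 2b undefined. 2b->0: no, abababb/babaab meet in 1. 2b->1: no, abababb/bab meet in 1. 2b->2: no, abababb/babaab meet in 1. Open state 3: 2b->3.
baba: 3a undefined. 3a->0: no, abababb/babaab meet in 1. 3a->1: ok.
babb: 3b undefined. 3b->0: ok.
All examples now run through 4 states with every (state, symbol) defined. Accept strings end in {0,1}, Reject strings end in {2,3}; accept={0,1}.

states=4 start=0 accept={0,1} delta: 0a->0 0b->1 1a->2 1b->1 2a->0 2b->3 3a->1 3b->0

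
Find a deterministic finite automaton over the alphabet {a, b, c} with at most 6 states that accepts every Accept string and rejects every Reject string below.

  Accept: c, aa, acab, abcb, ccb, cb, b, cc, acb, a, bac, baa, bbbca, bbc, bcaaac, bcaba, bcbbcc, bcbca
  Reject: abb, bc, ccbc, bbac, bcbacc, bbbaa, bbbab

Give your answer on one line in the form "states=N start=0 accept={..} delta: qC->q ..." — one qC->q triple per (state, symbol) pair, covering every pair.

State merging on the prefix tree: take the shortest (then alphabetical) example prefix whose next move is undefined and point that move at state 0, else 1, else 2, ...; a target is out if some Accept/Reject pair would then sit in one state with the same input left (inseparable). If every existing state is out, open a new one.
a: 0a undefined. 0a->0: ok.
b: 0b undefined. 0b->0: no, c/bc meet in 0 with "c" left. Open state 1: 0b->1.
c: 0c undefined. 0c->0: ok.
ba: 1a undefined. 1a->0: ok.
bb: 1b undefined. 1b->0: no, c/abb meet in 0. 1b->1: no, c/bbac meet in 0. Open state 2: 1b->2.
bc: 1c undefined. 1c->0: no, c/bc meet in 0. 1c->1: no, acab/bc meet in 1. 1c->2: ok.
bba: 2a undefined. 2a->0: no, c/bbac meet in 0. 2a->1: ok.
bbb: 2b undefined. 2b->0: no, c/bcbacc meet in 0. 2b->1: no, c/bcbacc meet in 0. 2b->2: no, c/bbbaa meet in 0. Open state 3: 2b->3.
bbc: 2c undefined. 2c->0: ok.
bbba: 3a undefined. 3a->0: no, c/bcbacc meet in 0. 3a->1: no, c/bcbacc meet in 0. 3a->2: no, c/bcbacc meet in 0. 3a->3: no, abcb/bbbaa meet in 3. Open state 4: 3a->4.
bbbc: 3c undefined. 3c->0: ok.
bcbb: 3b undefined. 3b->0: ok.
bbbaa: 4a undefined. 4a->0: no, c/bbbaa meet in 0. 4a->1: no, acab/bbbaa meet in 1. 4a->2: ok.
bbbab: 4b undefined. 4b->0: no, c/bbbab meet in 0. 4b->1: no, acab/bbbab meet in 1. 4b->2: ok.
bcbac: 4c undefined. 4c->0: no, c/bcbacc meet in 0. 4c->1: ok.
All examples now run through 5 states with every (state, symbol) defined. Accept strings end in {0,1,3}, Reject strings end in {2}; accept={0,1,3}.

states=5 start=0 accept={0,1,3} delta: 0a->0 0b->1 0c->0 1a->0 1b->2 1c->2 2a->1 2b->3 2c->0 3a->4 3b->0 3c->0 4a->2 4b->2 4c->1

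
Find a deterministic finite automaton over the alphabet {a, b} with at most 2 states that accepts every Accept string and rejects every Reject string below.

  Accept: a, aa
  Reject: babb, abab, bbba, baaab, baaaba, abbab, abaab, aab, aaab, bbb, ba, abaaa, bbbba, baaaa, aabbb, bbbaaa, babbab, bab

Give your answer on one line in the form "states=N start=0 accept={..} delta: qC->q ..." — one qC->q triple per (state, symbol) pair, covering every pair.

Grow the machine one transition at a time. Run the examples from 0; the earliest place one falls off (shortest prefix, ties alphabetical) gets sent to the lowest-numbered state that keeps every Accept/Reject pair distinguishable — a pair clashes when both reach the same state with identical unread suffix — and to a fresh state only if none does.
a: 0a undefined. 0a->0: ok.
b: 0b undefined. 0b->0: no, a/babb meet in 0. Open state 1: 0b->1.
ba: 1a undefined. 1a->0: no, a/baaaba meet in 0. 1a->1: ok.
bb: 1b undefined. 1b->0: no, a/abab meet in 0. 1b->1: ok.
All examples now run through 2 states with every (state, symbol) defined. Accept strings end in {0}, Reject strings end in {1}; accept={0}.

states=2 start=0 accept={0} delta: 0a->0 0b->1 1a->1 1b->1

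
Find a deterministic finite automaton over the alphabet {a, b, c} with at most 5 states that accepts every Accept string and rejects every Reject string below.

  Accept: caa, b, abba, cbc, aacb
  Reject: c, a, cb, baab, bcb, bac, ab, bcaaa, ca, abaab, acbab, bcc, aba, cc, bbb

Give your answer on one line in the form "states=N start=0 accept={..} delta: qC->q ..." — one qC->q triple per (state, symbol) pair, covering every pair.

states=5 start=0 accept={2} delta: 0a->1 0b->2 0c->1 1a->3 1b->4 1c->0 2a->1 2b->1 2c->1 3a->2 3b->0 3c->0 4a->0 4b->3 4c->2

Grow the machine one transition at a time. Run the examples from 0; the earliest place one falls off (shortest prefix, ties alphabetical) gets sent to the lowest-numbered state that keeps every Accept/Reject pair distinguishable — a pair clashes when both reach the same state with identical unread suffix — and to a fresh state only if none does.
a: 0a undefined. 0a->0: no, b/ab meet in 0 with "b" left. Open state 1: 0a->1.
b: 0b undefined. 0b->0: no, b/bbb meet in 0. 0b->1: no, b/a meet in 1. Open state 2: 0b->2.
c: 0c undefined. 0c->0: no, b/cb meet in 2. 0c->1: ok.
aa: 1a undefined. 1a->0: no, caa/c meet in 1. 1a->1: no, caa/c meet in 1. 1a->2: no, b/ca meet in 2. Open state 3: 1a->3.
ab: 1b undefined. 1b->0: no, cbc/c meet in 1. 1b->1: no, abba/ca meet in 3. 1b->2: no, b/cb meet in 2. 1b->3: no, caa/aba meet in 3 with "a" left. Open state 4: 1b->4.
ac: 1c undefined. 1c->0: ok.
ba: 2a undefined. 2a->0: no, b/acbab meet in 2. 2a->1: ok.
bb: 2b undefined. 2b->0: no, b/bbb meet in 2. 2b->1: ok.
bc: 2c undefined. 2c->0: no, caa/bcaaa meet in 3 with "a" left. 2c->1: ok.
aac: 3c undefined. 3c->0: ok.
aba: 4a undefined. 4a->0: ok.
abb: 4b undefined. 4b->0: no, abba/c meet in 1. 4b->1: no, abba/ca meet in 3. 4b->2: no, abba/c meet in 1. 4b->3: ok.
caa: 3a undefined. 3a->0: no, caa/bac meet in 0. 3a->1: no, caa/c meet in 1. 3a->2: ok.
cbc: 4c undefined. 4c->0: no, cbc/bac meet in 0. 4c->1: no, cbc/c meet in 1. 4c->2: ok.
baab: 3b undefined. 3b->0: ok.
All examples now run through 5 states with every (state, symbol) defined. Accept strings end in {2}, Reject strings end in {0,1,3,4}; accept={2}.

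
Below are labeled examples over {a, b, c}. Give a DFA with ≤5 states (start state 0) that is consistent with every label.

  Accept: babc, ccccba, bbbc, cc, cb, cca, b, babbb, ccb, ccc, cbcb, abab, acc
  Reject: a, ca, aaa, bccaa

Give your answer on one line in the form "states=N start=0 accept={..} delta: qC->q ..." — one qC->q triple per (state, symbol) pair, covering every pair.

Grow the machine one transition at a time. Run the examples from 0; the earliest place one falls off (shortest prefix, ties alphabetical) gets sent to the lowest-numbered state that keeps every Accept/Reject pair distinguishable — a pair clashes when both reach the same state with identical unread suffix — and to a fresh state only if none does.
a: 0a undefined. 0a->0: ok.
b: 0b undefined. 0b->0: no, b/a meet in 0. Open state 1: 0b->1.
c: 0c undefined. 0c->0: no, cc/a meet in 0. 0c->1: ok.
ba: 1a undefined. 1a->0: ok.
bb: 1b undefined. 1b->0: no, cb/a meet in 0. 1b->1: ok.
bc: 1c undefined. 1c->0: no, babc/a meet in 0. 1c->1: no, ccccba/a meet in 0. Open state 2: 1c->2.
bcc: 2c undefined. 2c->0: no, ccccba/a meet in 0. 2c->1: ok.
cca: 2a undefined. 2a->0: no, cca/a meet in 0. 2a->1: ok.
ccb: 2b undefined. 2b->0: no, ccccba/a meet in 0. 2b->1: no, ccccba/a meet in 0. 2b->2: ok.
All examples now run through 3 states with every (state, symbol) defined. Accept strings end in {1,2}, Reject strings end in {0}; accept={1,2}.

states=3 start=0 accept={1,2} delta: 0a->0 0b->1 0c->1 1a->0 1b->1 1c->2 2a->1 2b->2 2c->1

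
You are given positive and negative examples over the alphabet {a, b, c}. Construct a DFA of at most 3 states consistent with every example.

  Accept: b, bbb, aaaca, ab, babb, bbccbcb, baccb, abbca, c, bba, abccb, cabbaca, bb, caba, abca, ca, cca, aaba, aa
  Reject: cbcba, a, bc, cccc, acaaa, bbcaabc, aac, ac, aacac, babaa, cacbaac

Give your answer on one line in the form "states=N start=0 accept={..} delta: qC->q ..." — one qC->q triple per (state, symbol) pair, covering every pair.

State merging on the prefix tree: take the shortest (then alphabetical) example prefix whose next move is undefined and point that move at state 0, else 1, else 2, ...; a target is out if some Accept/Reject pair would then sit in one state with the same input left (inseparable). If every existing state is out, open a new one.
a: 0a undefined. 0a->0: no, c/aac meet in 0 with "c" left. Open state 1: 0a->1.
b: 0b undefined. 0b->0: no, c/bc meet in 0 with "c" left. 0b->1: no, b/a meet in 1. Open state 2: 0b->2.
c: 0c undefined. 0c->0: no, c/cccc meet in 0. 0c->1: no, c/a meet in 1. 0c->2: ok.
aa: 1a undefined. 1a->0: no, b/aac meet in 2. 1a->1: no, aa/a meet in 1. 1a->2: ok.
ab: 1b undefined. 1b->0: ok.
ac: 1c undefined. 1c->0: no, ab/ac meet in 0. 1c->1: ok.
ba: 2a undefined. 2a->0: ok.
bb: 2b undefined. 2b->0: no, b/bbcaabc meet in 2. 2b->1: no, b/cacbaac meet in 2. 2b->2: ok.
bc: 2c undefined. 2c->0: no, aaaca/cbcba meet in 0. 2c->1: ok.
All examples now run through 3 states with every (state, symbol) defined. Accept strings end in {0,2}, Reject strings end in {1}; accept={0,2}.

states=3 start=0 accept={0,2} delta: 0a->1 0b->2 0c->2 1a->2 1b->0 1c->1 2a->0 2b->2 2c->1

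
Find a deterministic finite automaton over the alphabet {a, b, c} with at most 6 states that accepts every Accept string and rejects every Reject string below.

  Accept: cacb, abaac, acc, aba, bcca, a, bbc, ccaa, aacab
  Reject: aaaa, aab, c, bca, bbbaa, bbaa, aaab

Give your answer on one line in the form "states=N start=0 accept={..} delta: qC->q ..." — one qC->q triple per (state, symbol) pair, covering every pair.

Grow the machine one transition at a time. Run the examples from 0; the earliest place one falls off (shortest prefix, ties alphabetical) gets sent to the lowest-numbered state that keeps every Accept/Reject pair distinguishable — a pair clashes when both reach the same state with identical unread suffix — and to a fresh state only if none does.
a: 0a undefined. 0a->0: no, a/aaaa meet in 0. Open state 1: 0a->1.
b: 0b undefined. 0b->0: no, bbc/c meet in 0 with "c" left. 0b->1: ok.
c: 0c undefined. 0c->0: ok.
aa: 1a undefined. 1a->0: no, a/aab meet in 1. 1a->1: no, a/aaaa meet in 1. Open state 2: 1a->2.
ab: 1b undefined. 1b->0: no, bbc/c meet in 0. 1b->1: ok.
ac: 1c undefined. 1c->0: no, cacb/bca meet in 1. 1c->1: no, aba/bca meet in 2. 1c->2: no, cacb/aab meet in 2 with "b" left. Open state 3: 1c->3.
aaa: 2a undefined. 2a->0: no, abaac/c meet in 0. 2a->1: no, aba/aaaa meet in 2. 2a->2: no, aba/aaaa meet in 2. 2a->3: no, cacb/aaab meet in 3 with "b" left. Open state 4: 2a->4.
aab: 2b undefined. 2b->0: ok.
aac: 2c undefined. 2c->0: ok.
acc: 3c undefined. 3c->0: no, acc/aab meet in 0. 3c->1: ok.
bca: 3a undefined. 3a->0: ok.
aaaa: 4a undefined. 4a->0: ok.
aaab: 4b undefined. 4b->0: ok.
cacb: 3b undefined. 3b->0: no, cacb/aaaa meet in 0. 3b->1: ok.
abaac: 4c undefined. 4c->0: no, abaac/aaaa meet in 0. 4c->1: ok.
All examples now run through 5 states with every (state, symbol) defined. Accept strings end in {1,2,3}, Reject strings end in {0,4}; accept={1,2,3}.

states=5 start=0 accept={1,2,3} delta: 0a->1 0b->1 0c->0 1a->2 1b->1 1c->3 2a->4 2b->0 2c->0 3a->0 3b->1 3c->1 4a->0 4b->0 4c->1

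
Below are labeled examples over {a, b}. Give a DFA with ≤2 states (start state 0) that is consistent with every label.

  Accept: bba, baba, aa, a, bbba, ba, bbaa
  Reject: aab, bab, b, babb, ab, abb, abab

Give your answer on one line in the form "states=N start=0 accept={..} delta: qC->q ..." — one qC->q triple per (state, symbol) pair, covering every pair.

State merging on the prefix tree: take the shortest (then alphabetical) example prefix whose next move is undefined and point that move at state 0, else 1, else 2, ...; a target is out if some Accept/Reject pair would then sit in one state with the same input left (inseparable). If every existing state is out, open a new one.
a: 0a undefined. 0a->0: ok.
b: 0b undefined. 0b->0: no, bba/aab meet in 0. Open state 1: 0b->1.
ba: 1a undefined. 1a->0: ok.
bb: 1b undefined. 1b->0: no, bba/babb meet in 0. 1b->1: ok.
All examples now run through 2 states with every (state, symbol) defined. Accept strings end in {0}, Reject strings end in {1}; accept={0}.

states=2 start=0 accept={0} delta: 0a->0 0b->1 1a->0 1b->1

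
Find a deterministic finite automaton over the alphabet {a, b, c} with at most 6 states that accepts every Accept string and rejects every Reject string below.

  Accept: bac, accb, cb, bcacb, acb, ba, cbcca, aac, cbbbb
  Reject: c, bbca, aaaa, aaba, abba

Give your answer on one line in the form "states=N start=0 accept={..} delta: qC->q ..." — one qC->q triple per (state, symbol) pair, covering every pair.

states=4 start=0 accept={0,1,3} delta: 0a->1 0b->0 0c->2 1a->2 1b->1 1c->0 2a->2 2b->3 2c->0 3a->2 3b->0 3c->1

Fold the examples into a partial DFA from state 0: repeatedly fix the first undefined (state, symbol) met by the shortest-then-alphabetical prefix, trying targets in increasing order and rejecting any under which an Accept and a Reject string meet in one state with the same remainder; add a state when all current targets are rejected. Accepting states are where Accept strings end.
a: 0a undefined. 0a->0: no, ba/aaba meet in 0 with "ba" left. Open state 1: 0a->1.
b: 0b undefined. 0b->0: ok.
c: 0c undefined. 0c->0: no, cb/c meet in 0. 0c->1: no, ba/c meet in 1. Open state 2: 0c->2.
aa: 1a undefined. 1a->0: no, ba/aaba meet in 1. 1a->1: no, ba/aaaa meet in 1. 1a->2: ok.
ab: 1b undefined. 1b->0: no, ba/abba meet in 1. 1b->1: ok.
ac: 1c undefined. 1c->0: ok.
cb: 2b undefined. 2b->0: no, ba/aaba meet in 1. 2b->1: no, cbcca/bbca meet in 2 with "a" left. 2b->2: no, accb/c meet in 2. Open state 3: 2b->3.
aaa: 2a undefined. 2a->0: no, bac/bbca meet in 0. 2a->1: no, ba/bbca meet in 1. 2a->2: ok.
aac: 2c undefined. 2c->0: ok.
cbb: 3b undefined. 3b->0: ok.
cbc: 3c undefined. 3c->0: no, cbcca/c meet in 2. 3c->1: ok.
aaba: 3a undefined. 3a->0: no, bac/aaba meet in 0. 3a->1: no, ba/aaba meet in 1. 3a->2: ok.
All examples now run through 4 states with every (state, symbol) defined. Accept strings end in {0,1,3}, Reject strings end in {2}; accept={0,1,3}.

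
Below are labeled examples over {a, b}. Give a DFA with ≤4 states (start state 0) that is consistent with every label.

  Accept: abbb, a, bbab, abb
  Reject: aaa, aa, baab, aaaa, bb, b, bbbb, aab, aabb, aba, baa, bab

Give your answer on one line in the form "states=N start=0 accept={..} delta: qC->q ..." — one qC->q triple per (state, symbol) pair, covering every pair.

states=3 start=0 accept={1} delta: 0a->1 0b->2 1a->2 1b->1 2a->2 2b->0

Fold the examples into a partial DFA from state 0: repeatedly fix the first undefined (state, symbol) met by the shortest-then-alphabetical prefix, trying targets in increasing order and rejecting any under which an Accept and a Reject string meet in one state with the same remainder; add a state when all current targets are rejected. Accepting states are where Accept strings end.
a: 0a undefined. 0a->0: no, a/aaa meet in 0. Open state 1: 0a->1.
b: 0b undefined. 0b->0: no, bbab/bab meet in 1 with "b" left. 0b->1: no, abbb/bbbb meet in 1 with "bbb" left. Open state 2: 0b->2.
aa: 1a undefined. 1a->0: no, a/aaa meet in 1. 1a->1: no, a/aaa meet in 1. 1a->2: ok.
ab: 1b undefined. 1b->0: no, abbb/bb meet in 2 with "b" left. 1b->1: ok.
ba: 2a undefined. 2a->0: no, abbb/baab meet in 1. 2a->1: no, abbb/aaa meet in 1. 2a->2: ok.
bb: 2b undefined. 2b->0: ok.
All examples now run through 3 states with every (state, symbol) defined. Accept strings end in {1}, Reject strings end in {0,2}; accept={1}.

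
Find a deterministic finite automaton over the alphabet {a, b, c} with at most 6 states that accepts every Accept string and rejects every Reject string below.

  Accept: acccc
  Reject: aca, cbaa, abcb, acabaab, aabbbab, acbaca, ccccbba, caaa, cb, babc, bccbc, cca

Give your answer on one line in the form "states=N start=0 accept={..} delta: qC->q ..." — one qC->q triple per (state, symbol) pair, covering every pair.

states=3 start=0 accept={2} delta: 0a->0 0b->0 0c->1 1a->0 1b->0 1c->2 2a->0 2b->0 2c->1

Grow the machine one transition at a time. Run the examples from 0; the earliest place one falls off (shortest prefix, ties alphabetical) gets sent to the lowest-numbered state that keeps every Accept/Reject pair distinguishable — a pair clashes when both reach the same state with identical unread suffix — and to a fresh state only if none does.
a: 0a undefined. 0a->0: ok.
b: 0b undefined. 0b->0: ok.
c: 0c undefined. 0c->0: no, acccc/aca meet in 0. Open state 1: 0c->1.
ca: 1a undefined. 1a->0: ok.
cb: 1b undefined. 1b->0: ok.
cc: 1c undefined. 1c->0: no, acccc/aca meet in 0. 1c->1: no, acccc/babc meet in 1. Open state 2: 1c->2.
cca: 2a undefined. 2a->0: ok.
ccc: 2c undefined. 2c->0: no, acccc/babc meet in 1. 2c->1: ok.
bccb: 2b undefined. 2b->0: ok.
All examples now run through 3 states with every (state, symbol) defined. Accept strings end in {2}, Reject strings end in {0,1}; accept={2}.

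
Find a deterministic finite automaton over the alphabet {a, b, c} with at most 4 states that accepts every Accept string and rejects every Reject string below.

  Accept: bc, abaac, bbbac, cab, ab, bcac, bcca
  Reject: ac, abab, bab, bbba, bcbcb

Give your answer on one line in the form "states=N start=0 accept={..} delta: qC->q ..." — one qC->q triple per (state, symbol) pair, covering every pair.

states=3 start=0 accept={1} delta: 0a->0 0b->1 0c->0 1a->1 1b->2 1c->1 2a->2 2b->2 2c->1

State merging on the prefix tree: take the shortest (then alphabetical) example prefix whose next move is undefined and point that move at state 0, else 1, else 2, ...; a target is out if some Accept/Reject pair would then sit in one state with the same input left (inseparable). If every existing state is out, open a new one.
a: 0a undefined. 0a->0: ok.
b: 0b undefined. 0b->0: no, bc/ac meet in 0 with "c" left. Open state 1: 0b->1.
c: 0c undefined. 0c->0: ok.
ba: 1a undefined. 1a->0: no, abaac/ac meet in 0. 1a->1: ok.
bb: 1b undefined. 1b->0: no, cab/bbba meet in 1. 1b->1: no, cab/abab meet in 1. Open state 2: 1b->2.
bc: 1c undefined. 1c->0: no, bc/ac meet in 0. 1c->1: ok.
bbb: 2b undefined. 2b->0: no, bbbac/ac meet in 0. 2b->1: no, bc/bbba meet in 1. 2b->2: ok.
bbba: 2a undefined. 2a->0: no, bbbac/ac meet in 0. 2a->1: no, bc/bbba meet in 1. 2a->2: ok.
bcbc: 2c undefined. 2c->0: no, bc/bcbcb meet in 1. 2c->1: ok.
All examples now run through 3 states with every (state, symbol) defined. Accept strings end in {1}, Reject strings end in {0,2}; accept={1}.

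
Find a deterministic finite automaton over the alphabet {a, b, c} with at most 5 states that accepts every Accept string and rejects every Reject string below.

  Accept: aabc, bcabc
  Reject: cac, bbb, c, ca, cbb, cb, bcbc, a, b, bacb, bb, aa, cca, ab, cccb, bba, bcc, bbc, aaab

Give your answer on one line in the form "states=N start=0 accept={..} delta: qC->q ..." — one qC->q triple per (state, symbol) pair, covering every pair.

Fold the examples into a partial DFA from state 0: repeatedly fix the first undefined (state, symbol) met by the shortest-then-alphabetical prefix, trying targets in increasing order and rejecting any under which an Accept and a Reject string meet in one state with the same remainder; add a state when all current targets are rejected. Accepting states are where Accept strings end.
a: 0a undefined. 0a->0: ok.
b: 0b undefined. 0b->0: no, aabc/c meet in 0 with "c" left. Open state 1: 0b->1.
c: 0c undefined. 0c->0: ok.
ba: 1a undefined. 1a->0: ok.
bb: 1b undefined. 1b->0: ok.
bc: 1c undefined. 1c->0: no, aabc/cac meet in 0. 1c->1: no, aabc/bbb meet in 1. Open state 2: 1c->2.
bca: 2a undefined. 2a->0: ok.
bcb: 2b undefined. 2b->0: ok.
bcc: 2c undefined. 2c->0: ok.
All examples now run through 3 states with every (state, symbol) defined. Accept strings end in {2}, Reject strings end in {0,1}; accept={2}.

states=3 start=0 accept={2} delta: 0a->0 0b->1 0c->0 1a->0 1b->0 1c->2 2a->0 2b->0 2c->0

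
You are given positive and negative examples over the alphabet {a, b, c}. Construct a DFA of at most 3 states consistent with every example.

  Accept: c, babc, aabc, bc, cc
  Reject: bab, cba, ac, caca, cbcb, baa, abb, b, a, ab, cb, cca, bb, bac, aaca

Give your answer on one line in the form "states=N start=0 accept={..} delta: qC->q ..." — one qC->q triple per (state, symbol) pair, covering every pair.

State merging on the prefix tree: take the shortest (then alphabetical) example prefix whose next move is undefined and point that move at state 0, else 1, else 2, ...; a target is out if some Accept/Reject pair would then sit in one state with the same input left (inseparable). If every existing state is out, open a new one.
a: 0a undefined. 0a->0: no, c/ac meet in 0 with "c" left. Open state 1: 0a->1.
b: 0b undefined. 0b->0: ok.
c: 0c undefined. 0c->0: no, c/cbcb meet in 0. 0c->1: no, c/a meet in 1. Open state 2: 0c->2.
aa: 1a undefined. 1a->0: ok.
ab: 1b undefined. 1b->0: ok.
ac: 1c undefined. 1c->0: ok.
ca: 2a undefined. 2a->0: ok.
cb: 2b undefined. 2b->0: ok.
cc: 2c undefined. 2c->0: no, cc/bab meet in 0. 2c->1: no, cc/cba meet in 1. 2c->2: ok.
All examples now run through 3 states with every (state, symbol) defined. Accept strings end in {2}, Reject strings end in {0,1}; accept={2}.

states=3 start=0 accept={2} delta: 0a->1 0b->0 0c->2 1a->0 1b->0 1c->0 2a->0 2b->0 2c->2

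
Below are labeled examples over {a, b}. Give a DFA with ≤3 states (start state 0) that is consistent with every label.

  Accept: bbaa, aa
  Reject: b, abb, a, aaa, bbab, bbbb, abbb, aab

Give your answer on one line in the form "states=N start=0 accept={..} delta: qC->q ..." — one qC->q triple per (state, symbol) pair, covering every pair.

State merging on the prefix tree: take the shortest (then alphabetical) example prefix whose next move is undefined and point that move at state 0, else 1, else 2, ...; a target is out if some Accept/Reject pair would then sit in one state with the same input left (inseparable). If every existing state is out, open a new one.
a: 0a undefined. 0a->0: no, aa/a meet in 0. Open state 1: 0a->1.
b: 0b undefined. 0b->0: ok.
aa: 1a undefined. 1a->0: no, bbaa/b meet in 0. 1a->1: no, bbaa/a meet in 1. Open state 2: 1a->2.
ab: 1b undefined. 1b->0: ok.
aaa: 2a undefined. 2a->0: ok.
aab: 2b undefined. 2b->0: ok.
All examples now run through 3 states with every (state, symbol) defined. Accept strings end in {2}, Reject strings end in {0,1}; accept={2}.

states=3 start=0 accept={2} delta: 0a->1 0b->0 1a->2 1b->0 2a->0 2b->0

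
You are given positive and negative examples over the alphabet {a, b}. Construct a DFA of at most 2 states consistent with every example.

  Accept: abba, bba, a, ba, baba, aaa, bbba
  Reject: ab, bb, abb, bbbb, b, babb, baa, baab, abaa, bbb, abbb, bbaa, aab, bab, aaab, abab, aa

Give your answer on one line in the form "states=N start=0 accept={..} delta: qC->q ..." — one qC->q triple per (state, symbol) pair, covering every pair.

Grow the machine one transition at a time. Run the examples from 0; the earliest place one falls off (shortest prefix, ties alphabetical) gets sent to the lowest-numbered state that keeps every Accept/Reject pair distinguishable — a pair clashes when both reach the same state with identical unread suffix — and to a fresh state only if none does.
a: 0a undefined. 0a->0: no, a/aa meet in 0. Open state 1: 0a->1.
b: 0b undefined. 0b->0: ok.
aa: 1a undefined. 1a->0: ok.
ab: 1b undefined. 1b->0: ok.
All examples now run through 2 states with every (state, symbol) defined. Accept strings end in {1}, Reject strings end in {0}; accept={1}.

states=2 start=0 accept={1} delta: 0a->1 0b->0 1a->0 1b->0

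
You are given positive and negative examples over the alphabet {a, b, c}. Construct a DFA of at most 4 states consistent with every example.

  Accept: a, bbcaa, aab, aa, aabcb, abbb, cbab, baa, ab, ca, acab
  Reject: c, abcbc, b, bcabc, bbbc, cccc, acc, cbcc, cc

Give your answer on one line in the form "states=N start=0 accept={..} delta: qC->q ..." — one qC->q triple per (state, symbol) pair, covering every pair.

State merging on the prefix tree: take the shortest (then alphabetical) example prefix whose next move is undefined and point that move at state 0, else 1, else 2, ...; a target is out if some Accept/Reject pair would then sit in one state with the same input left (inseparable). If every existing state is out, open a new one.
a: 0a undefined. 0a->0: no, aab/b meet in 0 with "b" left. Open state 1: 0a->1.
b: 0b undefined. 0b->0: ok.
c: 0c undefined. 0c->0: ok.
aa: 1a undefined. 1a->0: no, bbcaa/c meet in 0. 1a->1: ok.
ab: 1b undefined. 1b->0: no, aab/c meet in 0. 1b->1: ok.
ac: 1c undefined. 1c->0: no, aabcb/c meet in 0. 1c->1: no, a/abcbc meet in 1. Open state 2: 1c->2.
aca: 2a undefined. 2a->0: no, acab/c meet in 0. 2a->1: ok.
acc: 2c undefined. 2c->0: ok.
abcb: 2b undefined. 2b->0: no, aabcb/c meet in 0. 2b->1: ok.
All examples now run through 3 states with every (state, symbol) defined. Accept strings end in {1}, Reject strings end in {0,2}; accept={1}.

states=3 start=0 accept={1} delta: 0a->1 0b->0 0c->0 1a->1 1b->1 1c->2 2a->1 2b->1 2c->0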